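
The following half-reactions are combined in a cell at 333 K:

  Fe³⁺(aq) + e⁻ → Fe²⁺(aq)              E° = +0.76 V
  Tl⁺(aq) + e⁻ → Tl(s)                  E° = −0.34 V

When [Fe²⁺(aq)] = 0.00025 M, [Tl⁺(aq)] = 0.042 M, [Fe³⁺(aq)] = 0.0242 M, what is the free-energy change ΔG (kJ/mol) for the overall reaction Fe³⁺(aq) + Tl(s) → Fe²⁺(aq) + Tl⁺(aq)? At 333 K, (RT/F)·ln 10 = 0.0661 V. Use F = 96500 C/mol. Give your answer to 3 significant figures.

−128 kJ/mol

With Fe³⁺/Fe²⁺ reduced at the cathode, E°cell = +0.76 − (−0.34) = +1.10 V and n = 1.
Here Q = ([Fe²⁺(aq)]·[Tl⁺(aq)]) / [Fe³⁺(aq)] = 0.000434 (log Q = −3.363), giving E = +1.10 − (0.0661/1)·(−3.363) = +1.3223 V.
ΔG = −nFE = −(1)(96500)(+1.3223) J/mol = −128 kJ/mol.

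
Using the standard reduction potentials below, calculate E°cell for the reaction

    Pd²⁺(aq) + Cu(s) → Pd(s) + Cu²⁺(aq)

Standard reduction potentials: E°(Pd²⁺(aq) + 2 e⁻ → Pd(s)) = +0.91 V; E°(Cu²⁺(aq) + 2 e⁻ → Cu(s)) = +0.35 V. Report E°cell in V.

+0.56 V

Pd²⁺(aq) gains electrons, so the Pd²⁺/Pd couple is the cathode; the Cu²⁺/Cu couple is the anode.
E°cell = E°(cathode) − E°(anode) = +0.91 − (+0.35) = +0.56 V.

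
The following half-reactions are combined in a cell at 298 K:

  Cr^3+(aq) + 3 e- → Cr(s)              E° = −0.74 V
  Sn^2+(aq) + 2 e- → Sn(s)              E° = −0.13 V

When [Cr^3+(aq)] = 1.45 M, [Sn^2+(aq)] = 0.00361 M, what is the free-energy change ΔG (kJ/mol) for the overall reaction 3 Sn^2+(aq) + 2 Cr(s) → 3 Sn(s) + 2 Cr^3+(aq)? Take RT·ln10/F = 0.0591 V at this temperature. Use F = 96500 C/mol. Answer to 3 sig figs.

−310 kJ/mol

E°cell = −0.13 − (−0.74) = +0.61 V; the balanced reaction transfers n = 6 electrons.
Here Q = [Cr^3+(aq)]^2 / [Sn^2+(aq)]^3 = 4.47×10^7 (log Q = 7.650), giving E = +0.61 − (0.0591/6)·(7.650) = +0.5346 V.
ΔG = −nFE = −(6)(96500)(+0.5346) J/mol = −310 kJ/mol.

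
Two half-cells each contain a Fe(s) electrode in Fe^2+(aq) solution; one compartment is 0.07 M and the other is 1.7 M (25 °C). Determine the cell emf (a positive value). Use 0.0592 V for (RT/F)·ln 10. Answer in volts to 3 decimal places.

0.041 V

For a concentration cell E°cell = 0, since both electrodes use the same couple.
The compartment with the higher Fe^2+(aq) concentration (1.7 M) acts as the cathode; ions are reduced there and produced at the dilute (0.07 M) anode.
With n = 2, Ecell = −(0.0592/2)·log([dilute]/[conc]) = −(0.0592/2)·log(0.07/1.7) = +0.041 V.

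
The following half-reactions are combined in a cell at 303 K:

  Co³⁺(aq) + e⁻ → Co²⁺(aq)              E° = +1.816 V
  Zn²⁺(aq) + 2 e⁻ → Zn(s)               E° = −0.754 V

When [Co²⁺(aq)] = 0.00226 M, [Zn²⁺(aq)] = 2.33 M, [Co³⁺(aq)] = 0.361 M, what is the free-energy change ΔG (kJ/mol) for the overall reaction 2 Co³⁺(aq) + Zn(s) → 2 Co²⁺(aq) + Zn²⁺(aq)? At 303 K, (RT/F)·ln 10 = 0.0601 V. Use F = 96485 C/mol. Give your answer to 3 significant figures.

With Co³⁺/Co²⁺ reduced at the cathode, E°cell = +1.816 − (−0.754) = +2.570 V and n = 2.
Q = ([Co²⁺(aq)]^2·[Zn²⁺(aq)]) / [Co³⁺(aq)]^2 = 9.13×10^−5, so log Q = −4.039 and E = +2.570 − (0.0601/2)(−4.039) = +2.6914 V.
ΔG = −nFE = −(2)(96485)(+2.6914) J/mol = −519 kJ/mol.

−519 kJ/mol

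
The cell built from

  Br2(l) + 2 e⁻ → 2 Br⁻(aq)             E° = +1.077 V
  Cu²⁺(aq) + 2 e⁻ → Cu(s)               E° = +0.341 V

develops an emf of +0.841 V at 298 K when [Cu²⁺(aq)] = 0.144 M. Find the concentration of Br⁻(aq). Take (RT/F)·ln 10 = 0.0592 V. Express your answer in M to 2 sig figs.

0.044 M

Br₂/Br⁻ is the cathode (higher E°); E°cell = +1.077 − (+0.341) = +0.736 V with n = 2.
From the Nernst equation, log Q = n(E° − E)/0.0592 = 2·(+0.736 − (+0.841))/0.0592 = −3.547.
Balancing electrons gives Br2(l) + Cu(s) → 2 Br⁻(aq) + Cu²⁺(aq); thus Q = [Br⁻(aq)]^2·[Cu²⁺(aq)].
Solving for the unknown gives log [Br⁻(aq)] = −1.353, so [Br⁻(aq)] ≈ 0.044 M.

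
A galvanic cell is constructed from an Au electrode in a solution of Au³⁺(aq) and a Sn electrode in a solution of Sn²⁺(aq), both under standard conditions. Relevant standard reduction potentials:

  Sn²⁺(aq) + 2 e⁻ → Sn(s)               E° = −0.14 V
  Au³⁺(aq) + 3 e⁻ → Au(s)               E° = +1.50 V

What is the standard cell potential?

Of the two couples in this cell, the one with the more positive reduction potential is reduced at the cathode: here that is Au³⁺/Au (+1.50 V); Sn²⁺/Sn (−0.14 V) is the anode.
E°cell = E°(cathode) − E°(anode) = +1.50 − (−0.14) = +1.64 V.

+1.64 V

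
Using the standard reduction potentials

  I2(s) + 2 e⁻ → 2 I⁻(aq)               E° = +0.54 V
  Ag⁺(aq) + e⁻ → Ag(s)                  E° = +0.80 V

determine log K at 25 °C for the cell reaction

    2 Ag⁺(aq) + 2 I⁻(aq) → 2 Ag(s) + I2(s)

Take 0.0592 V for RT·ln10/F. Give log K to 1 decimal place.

log K = 8.8

The Ag⁺/Ag couple is reduced (cathode); E°cell = +0.80 − (+0.54) = +0.26 V with n = 2.
At equilibrium E = 0, so log K = nE°cell / 0.0592 = (2)(+0.26) / 0.0592 = 8.8.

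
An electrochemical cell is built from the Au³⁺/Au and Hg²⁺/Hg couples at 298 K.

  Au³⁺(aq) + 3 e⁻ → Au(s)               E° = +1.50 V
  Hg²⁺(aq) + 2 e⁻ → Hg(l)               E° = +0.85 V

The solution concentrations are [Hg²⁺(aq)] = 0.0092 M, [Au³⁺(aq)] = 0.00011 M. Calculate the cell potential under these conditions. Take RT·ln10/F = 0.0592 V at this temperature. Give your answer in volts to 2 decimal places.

+0.63 V

Since E°(Au³⁺/Au) > E°(Hg²⁺/Hg), Au³⁺/Au serves as the cathode.
E°cell = +1.50 − (+0.85) = +0.65 V, with n = 6 electrons transferred.
For the overall reaction 2 Au³⁺(aq) + 3 Hg(l) → 2 Au(s) + 3 Hg²⁺(aq), Q = [Hg²⁺(aq)]^3 / [Au³⁺(aq)]^2 = 64.4, giving log Q = 1.809.
By the Nernst equation, E = +0.65 − (0.0592/6)·(1.809) = +0.63 V.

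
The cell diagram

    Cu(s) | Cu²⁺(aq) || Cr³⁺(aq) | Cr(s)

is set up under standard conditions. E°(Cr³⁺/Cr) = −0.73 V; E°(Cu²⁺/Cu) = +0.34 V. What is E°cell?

By convention the left-hand electrode in cell notation is the anode (oxidation) and the right-hand electrode is the cathode (reduction).
E°cell = E°(right) − E°(left) = −0.73 − (+0.34) = −1.07 V.
The negative sign shows that, as written, the cell would require an external voltage to drive the reaction.

−1.07 V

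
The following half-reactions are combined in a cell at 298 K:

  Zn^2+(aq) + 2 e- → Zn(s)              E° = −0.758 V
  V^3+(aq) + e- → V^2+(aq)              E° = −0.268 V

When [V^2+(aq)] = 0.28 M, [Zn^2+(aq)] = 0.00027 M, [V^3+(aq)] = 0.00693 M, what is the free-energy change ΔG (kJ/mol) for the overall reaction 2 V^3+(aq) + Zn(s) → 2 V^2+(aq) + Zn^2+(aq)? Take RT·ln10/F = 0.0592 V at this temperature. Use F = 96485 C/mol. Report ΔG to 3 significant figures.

The standard cell potential is −0.268 − (−0.758) = +0.490 V, with n = 2 electrons in the balanced equation.
Q = ([V^2+(aq)]^2·[Zn^2+(aq)]) / [V^3+(aq)]^2 = 0.441, so log Q = −0.356 and E = +0.490 − (0.0592/2)(−0.356) = +0.5005 V.
Then ΔG = −nFE = −2 × 96485 × +0.5005 J/mol = −96.6 kJ/mol.

−96.6 kJ/mol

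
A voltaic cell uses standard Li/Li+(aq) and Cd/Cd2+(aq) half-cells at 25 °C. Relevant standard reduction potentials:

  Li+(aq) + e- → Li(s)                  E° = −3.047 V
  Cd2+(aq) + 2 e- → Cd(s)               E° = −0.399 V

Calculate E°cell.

+2.648 V

The Cd²⁺/Cd couple has the higher E°, so Cd ion is reduced (cathode) and Li is oxidized (anode).
E°cell = E°(cathode) − E°(anode) = −0.399 − (−3.047) = +2.648 V.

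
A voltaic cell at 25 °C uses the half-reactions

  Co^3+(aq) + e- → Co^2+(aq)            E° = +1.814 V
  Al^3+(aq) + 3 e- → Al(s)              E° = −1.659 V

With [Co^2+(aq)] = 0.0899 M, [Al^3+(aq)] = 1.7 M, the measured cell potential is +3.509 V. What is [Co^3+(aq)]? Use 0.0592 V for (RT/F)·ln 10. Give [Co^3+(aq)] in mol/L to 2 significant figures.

Co³⁺/Co²⁺ is the cathode (higher E°); E°cell = +1.814 − (−1.659) = +3.473 V with n = 3.
Rearranging E = E° − (0.0592/n)·log Q gives log Q = 3(+3.473 − (+3.509))/0.0592 = −1.824.
For 3 Co^3+(aq) + Al(s) → 3 Co^2+(aq) + Al^3+(aq), the reaction quotient is Q = ([Co^2+(aq)]^3·[Al^3+(aq)]) / [Co^3+(aq)]^3.
Solving for the unknown gives log [Co^3+(aq)] = −0.361, so [Co^3+(aq)] ≈ 0.44 M.

0.44 M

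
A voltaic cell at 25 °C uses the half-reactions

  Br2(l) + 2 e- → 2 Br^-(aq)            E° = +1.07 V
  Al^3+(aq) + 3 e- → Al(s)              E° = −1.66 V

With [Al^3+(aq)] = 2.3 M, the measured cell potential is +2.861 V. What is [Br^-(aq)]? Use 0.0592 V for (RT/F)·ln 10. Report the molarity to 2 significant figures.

0.0046 M

Br₂/Br⁻ is the cathode (higher E°); E°cell = +1.07 − (−1.66) = +2.73 V with n = 6.
Rearranging E = E° − (0.0592/n)·log Q gives log Q = 6(+2.73 − (+2.861))/0.0592 = −13.277.
For 3 Br2(l) + 2 Al(s) → 6 Br^-(aq) + 2 Al^3+(aq), the reaction quotient is Q = [Br^-(aq)]^6·[Al^3+(aq)]^2.
Substituting the known concentrations and solving, log [Br^-(aq)] = −2.333 and [Br^-(aq)] = 0.0046 M.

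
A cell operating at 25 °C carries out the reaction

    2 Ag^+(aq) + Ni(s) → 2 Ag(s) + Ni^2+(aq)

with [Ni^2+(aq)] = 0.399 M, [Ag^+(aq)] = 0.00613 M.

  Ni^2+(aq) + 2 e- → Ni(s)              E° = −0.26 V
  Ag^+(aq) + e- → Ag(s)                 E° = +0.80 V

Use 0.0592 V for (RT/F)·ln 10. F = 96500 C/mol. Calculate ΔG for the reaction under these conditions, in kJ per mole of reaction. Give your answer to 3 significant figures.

With Ag⁺/Ag reduced at the cathode, E°cell = +0.80 − (−0.26) = +1.06 V and n = 2.
The reaction quotient is [Ni^2+(aq)] / [Ag^+(aq)]^2 = 1.06×10^4; by Nernst, E = +1.06 − (0.0592/2)(4.026) = +0.9408 V.
Finally ΔG = −nFE = −(2)(96500 C/mol)(+0.9408 V) = −182 kJ/mol.

−182 kJ/mol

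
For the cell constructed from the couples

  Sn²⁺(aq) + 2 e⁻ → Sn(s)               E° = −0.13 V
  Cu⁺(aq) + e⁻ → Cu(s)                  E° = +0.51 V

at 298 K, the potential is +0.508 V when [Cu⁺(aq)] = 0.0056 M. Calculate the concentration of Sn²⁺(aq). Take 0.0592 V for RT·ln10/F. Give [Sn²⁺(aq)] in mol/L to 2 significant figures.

0.90 M

Cu⁺/Cu is the cathode (higher E°); E°cell = +0.51 − (−0.13) = +0.64 V with n = 2.
Rearranging E = E° − (0.0592/n)·log Q gives log Q = 2(+0.64 − (+0.508))/0.0592 = 4.459.
For 2 Cu⁺(aq) + Sn(s) → 2 Cu(s) + Sn²⁺(aq), the reaction quotient is Q = [Sn²⁺(aq)] / [Cu⁺(aq)]^2.
Substituting the known concentrations and solving, log [Sn²⁺(aq)] = −0.045 and [Sn²⁺(aq)] = 0.90 M.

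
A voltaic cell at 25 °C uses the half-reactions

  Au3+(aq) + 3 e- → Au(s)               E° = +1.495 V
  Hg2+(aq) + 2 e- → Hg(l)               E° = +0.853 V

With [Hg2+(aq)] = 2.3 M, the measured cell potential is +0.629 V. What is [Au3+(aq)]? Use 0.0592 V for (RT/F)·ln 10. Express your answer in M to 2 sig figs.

Au³⁺/Au is the cathode (higher E°); E°cell = +1.495 − (+0.853) = +0.642 V with n = 6.
Since E = E° − (0.0592/n)·log Q, log Q = n(E° − E)/0.0592 = 1.318.
For 2 Au3+(aq) + 3 Hg(l) → 2 Au(s) + 3 Hg2+(aq), the reaction quotient is Q = [Hg2+(aq)]^3 / [Au3+(aq)]^2.
Isolating [Au3+(aq)] in Q = 10^{1.318} yields log [Au3+(aq)] = −0.116, i.e. 0.77 M.

0.77 M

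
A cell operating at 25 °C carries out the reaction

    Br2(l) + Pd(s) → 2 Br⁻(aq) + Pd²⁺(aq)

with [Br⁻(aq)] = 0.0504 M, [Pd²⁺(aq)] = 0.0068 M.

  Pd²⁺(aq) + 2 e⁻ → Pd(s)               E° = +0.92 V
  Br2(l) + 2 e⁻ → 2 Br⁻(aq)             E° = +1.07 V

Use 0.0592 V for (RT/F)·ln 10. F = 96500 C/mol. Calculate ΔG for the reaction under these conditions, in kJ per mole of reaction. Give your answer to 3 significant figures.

−56.2 kJ/mol

With Br₂/Br⁻ reduced at the cathode, E°cell = +1.07 − (+0.92) = +0.15 V and n = 2.
Here Q = [Br⁻(aq)]^2·[Pd²⁺(aq)] = 1.73×10^−5 (log Q = −4.763), giving E = +0.15 − (0.0592/2)·(−4.763) = +0.2910 V.
ΔG = −nFE = −(2)(96500)(+0.2910) J/mol = −56.2 kJ/mol.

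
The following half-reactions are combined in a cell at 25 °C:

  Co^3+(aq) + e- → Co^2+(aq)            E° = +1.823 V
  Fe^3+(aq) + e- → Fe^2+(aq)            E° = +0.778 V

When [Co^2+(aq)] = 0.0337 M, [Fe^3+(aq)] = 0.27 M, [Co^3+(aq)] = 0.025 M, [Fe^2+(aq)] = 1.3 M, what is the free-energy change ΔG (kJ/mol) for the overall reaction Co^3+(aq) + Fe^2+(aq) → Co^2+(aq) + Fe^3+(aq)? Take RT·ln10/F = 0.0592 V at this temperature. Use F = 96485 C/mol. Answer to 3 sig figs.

E°cell = +1.823 − (+0.778) = +1.045 V; the balanced reaction transfers n = 1 electron.
Here Q = ([Co^2+(aq)]·[Fe^3+(aq)]) / ([Co^3+(aq)]·[Fe^2+(aq)]) = 0.28 (log Q = −0.553), giving E = +1.045 − (0.0592/1)·(−0.553) = +1.0777 V.
Finally ΔG = −nFE = −(1)(96485 C/mol)(+1.0777 V) = −104 kJ/mol.

−104 kJ/mol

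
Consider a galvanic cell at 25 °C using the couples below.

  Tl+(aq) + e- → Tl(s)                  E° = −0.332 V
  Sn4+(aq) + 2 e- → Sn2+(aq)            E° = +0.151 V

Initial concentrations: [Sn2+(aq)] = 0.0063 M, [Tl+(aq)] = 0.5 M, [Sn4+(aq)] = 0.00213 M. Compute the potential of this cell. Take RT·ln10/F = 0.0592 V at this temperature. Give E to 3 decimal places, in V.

+0.487 V

The Sn⁴⁺/Sn²⁺ couple has the more positive E°, so it is the cathode; Tl⁺/Tl is the anode.
E°cell = +0.151 − (−0.332) = +0.483 V, with n = 2 electrons transferred.
The balanced reaction is Sn4+(aq) + 2 Tl(s) → Sn2+(aq) + 2 Tl+(aq), so Q = ([Sn2+(aq)]·[Tl+(aq)]^2) / [Sn4+(aq)] = 0.739 and log Q = −0.131.
Applying E = E° − (RT ln10/nF)·log Q gives +0.483 − (0.0592/2)(−0.131) = +0.487 V.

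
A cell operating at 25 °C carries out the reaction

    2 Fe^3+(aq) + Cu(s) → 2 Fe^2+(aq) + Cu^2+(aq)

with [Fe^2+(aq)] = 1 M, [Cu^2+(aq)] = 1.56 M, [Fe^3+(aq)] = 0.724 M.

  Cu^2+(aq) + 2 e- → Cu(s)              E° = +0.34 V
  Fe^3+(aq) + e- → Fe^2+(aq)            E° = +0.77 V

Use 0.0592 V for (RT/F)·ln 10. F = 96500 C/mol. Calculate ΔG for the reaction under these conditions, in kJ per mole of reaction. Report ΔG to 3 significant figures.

The standard cell potential is +0.77 − (+0.34) = +0.43 V, with n = 2 electrons in the balanced equation.
The reaction quotient is ([Fe^2+(aq)]^2·[Cu^2+(aq)]) / [Fe^3+(aq)]^2 = 2.98; by Nernst, E = +0.43 − (0.0592/2)(0.474) = +0.4160 V.
ΔG = −nFE = −(2)(96500)(+0.4160) J/mol = −80.3 kJ/mol.

−80.3 kJ/mol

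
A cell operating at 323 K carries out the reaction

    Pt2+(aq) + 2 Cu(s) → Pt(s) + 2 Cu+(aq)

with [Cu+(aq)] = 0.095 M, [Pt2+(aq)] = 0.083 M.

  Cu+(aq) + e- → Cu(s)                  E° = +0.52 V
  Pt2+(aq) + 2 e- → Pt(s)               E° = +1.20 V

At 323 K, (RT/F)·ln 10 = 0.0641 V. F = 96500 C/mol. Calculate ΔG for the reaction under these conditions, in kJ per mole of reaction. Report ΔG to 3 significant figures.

The standard cell potential is +1.20 − (+0.52) = +0.68 V, with n = 2 electrons in the balanced equation.
Here Q = [Cu+(aq)]^2 / [Pt2+(aq)] = 0.109 (log Q = −0.964), giving E = +0.68 − (0.0641/2)·(−0.964) = +0.7109 V.
ΔG = −nFE = −(2)(96500)(+0.7109) J/mol = −137 kJ/mol.

−137 kJ/mol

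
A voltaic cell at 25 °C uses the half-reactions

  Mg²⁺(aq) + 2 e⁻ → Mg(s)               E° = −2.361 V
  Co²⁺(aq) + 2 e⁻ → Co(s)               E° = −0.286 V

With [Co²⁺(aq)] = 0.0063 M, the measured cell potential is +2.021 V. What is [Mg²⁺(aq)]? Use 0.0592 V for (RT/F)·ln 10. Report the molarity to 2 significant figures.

With Co²⁺/Co at the cathode and Mg²⁺/Mg at the anode, E°cell = −0.286 − (−2.361) = +2.075 V (n = 2).
Rearranging E = E° − (0.0592/n)·log Q gives log Q = 2(+2.075 − (+2.021))/0.0592 = 1.824.
For Co²⁺(aq) + Mg(s) → Co(s) + Mg²⁺(aq), the reaction quotient is Q = [Mg²⁺(aq)] / [Co²⁺(aq)].
Solving for the unknown gives log [Mg²⁺(aq)] = −0.377, so [Mg²⁺(aq)] ≈ 0.42 M.

0.42 M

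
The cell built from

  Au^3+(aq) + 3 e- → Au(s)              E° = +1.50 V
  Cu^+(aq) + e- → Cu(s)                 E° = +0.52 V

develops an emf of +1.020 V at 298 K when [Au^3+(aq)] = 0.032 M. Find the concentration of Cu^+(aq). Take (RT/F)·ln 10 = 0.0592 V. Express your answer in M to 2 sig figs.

0.067 M

With Au³⁺/Au at the cathode and Cu⁺/Cu at the anode, E°cell = +1.50 − (+0.52) = +0.98 V (n = 3).
From the Nernst equation, log Q = n(E° − E)/0.0592 = 3·(+0.98 − (+1.020))/0.0592 = −2.027.
The balanced reaction is Au^3+(aq) + 3 Cu(s) → Au(s) + 3 Cu^+(aq), so Q = [Cu^+(aq)]^3 / [Au^3+(aq)].
Solving for the unknown gives log [Cu^+(aq)] = −1.174, so [Cu^+(aq)] ≈ 0.067 M.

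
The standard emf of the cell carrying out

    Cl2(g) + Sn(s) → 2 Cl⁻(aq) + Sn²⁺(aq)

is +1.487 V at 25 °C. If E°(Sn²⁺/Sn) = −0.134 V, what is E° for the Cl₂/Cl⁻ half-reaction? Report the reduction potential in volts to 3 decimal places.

+1.353 V

In the reaction as written the Cl₂/Cl⁻ couple is reduced (cathode) and Sn²⁺/Sn is oxidized (anode), so E°cell = E°(Cl₂/Cl⁻) − E°(Sn²⁺/Sn).
E°(Cl₂/Cl⁻) = E°cell + E°(anode) = +1.487 + (−0.134) = +1.353 V.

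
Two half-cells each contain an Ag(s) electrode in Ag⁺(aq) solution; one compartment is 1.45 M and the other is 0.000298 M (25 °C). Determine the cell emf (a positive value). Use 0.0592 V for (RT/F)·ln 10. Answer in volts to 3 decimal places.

0.218 V

For a concentration cell E°cell = 0, since both electrodes use the same couple.
The compartment with the higher Ag⁺(aq) concentration (1.45 M) acts as the cathode; ions are reduced there and produced at the dilute (0.000298 M) anode.
With n = 1, Ecell = −(0.0592/1)·log([dilute]/[conc]) = −(0.0592/1)·log(0.000298/1.45) = +0.218 V.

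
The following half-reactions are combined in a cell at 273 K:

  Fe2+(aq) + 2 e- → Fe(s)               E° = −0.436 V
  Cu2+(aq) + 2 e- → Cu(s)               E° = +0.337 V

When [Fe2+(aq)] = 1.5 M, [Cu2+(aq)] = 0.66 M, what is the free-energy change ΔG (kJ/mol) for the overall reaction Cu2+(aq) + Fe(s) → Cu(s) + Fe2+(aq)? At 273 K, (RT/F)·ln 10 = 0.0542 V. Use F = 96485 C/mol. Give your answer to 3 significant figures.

−147 kJ/mol

E°cell = +0.337 − (−0.436) = +0.773 V; the balanced reaction transfers n = 2 electrons.
Q = [Fe2+(aq)] / [Cu2+(aq)] = 2.27, so log Q = 0.357 and E = +0.773 − (0.0542/2)(0.357) = +0.7633 V.
Then ΔG = −nFE = −2 × 96485 × +0.7633 J/mol = −147 kJ/mol.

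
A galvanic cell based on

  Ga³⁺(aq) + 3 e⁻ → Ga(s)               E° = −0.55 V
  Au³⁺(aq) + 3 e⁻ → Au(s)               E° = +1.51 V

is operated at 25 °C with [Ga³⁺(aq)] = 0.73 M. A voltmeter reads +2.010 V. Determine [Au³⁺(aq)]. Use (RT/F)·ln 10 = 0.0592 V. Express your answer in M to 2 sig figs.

The Au³⁺/Au couple has the larger reduction potential, so it is the cathode: E°cell = +1.51 − (−0.55) = +2.06 V and n = 3.
Since E = E° − (0.0592/n)·log Q, log Q = n(E° − E)/0.0592 = 2.534.
Balancing electrons gives Au³⁺(aq) + Ga(s) → Au(s) + Ga³⁺(aq); thus Q = [Ga³⁺(aq)] / [Au³⁺(aq)].
Isolating [Au³⁺(aq)] in Q = 10^{2.534} yields log [Au³⁺(aq)] = −2.671, i.e. 0.0021 M.

0.0021 M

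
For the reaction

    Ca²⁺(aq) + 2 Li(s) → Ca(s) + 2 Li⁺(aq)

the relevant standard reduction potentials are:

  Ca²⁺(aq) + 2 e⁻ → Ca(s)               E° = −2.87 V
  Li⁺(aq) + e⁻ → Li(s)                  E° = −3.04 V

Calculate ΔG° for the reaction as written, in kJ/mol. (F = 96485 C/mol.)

−32.8 kJ/mol

In the reaction as written Ca²⁺(aq) is reduced, so the Ca²⁺/Ca couple is the cathode and Li⁺/Li is the anode.
E°cell = −2.87 − (−3.04) = +0.17 V; balancing electrons gives n = 2.
ΔG° = −nFE°cell = −(2)(96485)(+0.17) J/mol = −32.8 kJ/mol.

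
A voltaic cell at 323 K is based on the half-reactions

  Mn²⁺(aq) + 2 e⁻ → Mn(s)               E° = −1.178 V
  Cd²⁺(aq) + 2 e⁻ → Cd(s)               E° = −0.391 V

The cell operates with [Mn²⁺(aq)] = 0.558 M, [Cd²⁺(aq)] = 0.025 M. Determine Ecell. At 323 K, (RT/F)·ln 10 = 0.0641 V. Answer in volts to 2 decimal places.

The Cd²⁺/Cd couple has the more positive E°, so it is the cathode; Mn²⁺/Mn is the anode.
The standard potential is −0.391 − (−1.178) = +0.787 V and the balanced reaction transfers n = 2 electrons.
The balanced reaction is Cd²⁺(aq) + Mn(s) → Cd(s) + Mn²⁺(aq), so Q = [Mn²⁺(aq)] / [Cd²⁺(aq)] = 22.3 and log Q = 1.349.
E = E° − (0.0641/n)·log Q = +0.787 − (0.0641/2)(1.349) = +0.74 V.

+0.74 V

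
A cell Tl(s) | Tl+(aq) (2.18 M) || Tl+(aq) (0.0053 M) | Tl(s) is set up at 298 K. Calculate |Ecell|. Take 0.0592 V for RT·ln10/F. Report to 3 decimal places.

For a concentration cell E°cell = 0, since both electrodes use the same couple.
The compartment with the higher Tl+(aq) concentration (2.18 M) acts as the cathode; ions are reduced there and produced at the dilute (0.0053 M) anode.
With n = 1, Ecell = −(0.0592/1)·log([dilute]/[conc]) = −(0.0592/1)·log(0.0053/2.18) = +0.155 V.

0.155 V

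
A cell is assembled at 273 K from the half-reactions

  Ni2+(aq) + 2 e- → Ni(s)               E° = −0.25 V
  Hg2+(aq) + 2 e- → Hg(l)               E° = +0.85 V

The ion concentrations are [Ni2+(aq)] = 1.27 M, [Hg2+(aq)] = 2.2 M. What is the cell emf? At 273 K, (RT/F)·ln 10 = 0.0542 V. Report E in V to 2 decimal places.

Hg²⁺/Hg is reduced (cathode, E° = +0.85 V) and Ni²⁺/Ni is oxidized (anode).
The standard potential is +0.85 − (−0.25) = +1.10 V and the balanced reaction transfers n = 2 electrons.
Balancing gives Hg2+(aq) + Ni(s) → Hg(l) + Ni2+(aq); hence Q = [Ni2+(aq)] / [Hg2+(aq)] = 0.577 (log Q = −0.239).
Applying E = E° − (RT ln10/nF)·log Q gives +1.10 − (0.0542/2)(−0.239) = +1.11 V.

+1.11 V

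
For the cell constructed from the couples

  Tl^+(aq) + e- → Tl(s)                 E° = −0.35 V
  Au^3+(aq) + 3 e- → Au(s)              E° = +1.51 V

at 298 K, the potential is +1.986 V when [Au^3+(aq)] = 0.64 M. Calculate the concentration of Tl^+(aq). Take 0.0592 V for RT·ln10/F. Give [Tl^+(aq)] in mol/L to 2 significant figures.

0.0064 M

Au³⁺/Au is the cathode (higher E°); E°cell = +1.51 − (−0.35) = +1.86 V with n = 3.
Rearranging E = E° − (0.0592/n)·log Q gives log Q = 3(+1.86 − (+1.986))/0.0592 = −6.385.
For Au^3+(aq) + 3 Tl(s) → Au(s) + 3 Tl^+(aq), the reaction quotient is Q = [Tl^+(aq)]^3 / [Au^3+(aq)].
Substituting the known concentrations and solving, log [Tl^+(aq)] = −2.193 and [Tl^+(aq)] = 0.0064 M.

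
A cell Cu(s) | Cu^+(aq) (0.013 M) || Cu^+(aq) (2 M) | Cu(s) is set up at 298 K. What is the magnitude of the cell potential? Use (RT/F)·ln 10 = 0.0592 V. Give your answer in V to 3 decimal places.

For a concentration cell E°cell = 0, since both electrodes use the same couple.
The compartment with the higher Cu^+(aq) concentration (2 M) acts as the cathode; ions are reduced there and produced at the dilute (0.013 M) anode.
With n = 1, Ecell = −(0.0592/1)·log([dilute]/[conc]) = −(0.0592/1)·log(0.013/2) = +0.129 V.

0.129 V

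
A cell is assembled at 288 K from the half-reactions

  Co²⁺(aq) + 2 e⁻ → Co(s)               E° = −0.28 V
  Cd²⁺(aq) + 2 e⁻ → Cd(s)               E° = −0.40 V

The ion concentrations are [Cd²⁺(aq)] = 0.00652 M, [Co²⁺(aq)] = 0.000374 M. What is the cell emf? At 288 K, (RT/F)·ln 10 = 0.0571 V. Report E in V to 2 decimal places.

The Co²⁺/Co couple has the more positive E°, so it is the cathode; Cd²⁺/Cd is the anode.
E°cell = E°cat − E°an = −0.28 − (−0.40) = +0.12 V; n = 2.
The balanced reaction is Co²⁺(aq) + Cd(s) → Co(s) + Cd²⁺(aq), so Q = [Cd²⁺(aq)] / [Co²⁺(aq)] = 17.4 and log Q = 1.241.
By the Nernst equation, E = +0.12 − (0.0571/2)·(1.241) = +0.08 V.

+0.08 V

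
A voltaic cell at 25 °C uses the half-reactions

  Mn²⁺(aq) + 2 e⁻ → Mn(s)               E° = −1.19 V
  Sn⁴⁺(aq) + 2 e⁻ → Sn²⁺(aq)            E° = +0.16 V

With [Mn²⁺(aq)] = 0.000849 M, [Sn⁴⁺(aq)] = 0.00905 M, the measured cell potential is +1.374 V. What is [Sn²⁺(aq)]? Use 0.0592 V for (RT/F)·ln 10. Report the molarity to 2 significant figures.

1.6 M

With Sn⁴⁺/Sn²⁺ at the cathode and Mn²⁺/Mn at the anode, E°cell = +0.16 − (−1.19) = +1.35 V (n = 2).
Rearranging E = E° − (0.0592/n)·log Q gives log Q = 2(+1.35 − (+1.374))/0.0592 = −0.811.
Balancing electrons gives Sn⁴⁺(aq) + Mn(s) → Sn²⁺(aq) + Mn²⁺(aq); thus Q = ([Sn²⁺(aq)]·[Mn²⁺(aq)]) / [Sn⁴⁺(aq)].
Solving for the unknown gives log [Sn²⁺(aq)] = 0.217, so [Sn²⁺(aq)] ≈ 1.6 M.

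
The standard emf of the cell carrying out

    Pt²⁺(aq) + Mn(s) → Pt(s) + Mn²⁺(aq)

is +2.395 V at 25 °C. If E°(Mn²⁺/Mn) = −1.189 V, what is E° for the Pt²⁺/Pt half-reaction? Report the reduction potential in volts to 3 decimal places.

+1.206 V

In the reaction as written the Pt²⁺/Pt couple is reduced (cathode) and Mn²⁺/Mn is oxidized (anode), so E°cell = E°(Pt²⁺/Pt) − E°(Mn²⁺/Mn).
E°(Pt²⁺/Pt) = E°cell + E°(anode) = +2.395 + (−1.189) = +1.206 V.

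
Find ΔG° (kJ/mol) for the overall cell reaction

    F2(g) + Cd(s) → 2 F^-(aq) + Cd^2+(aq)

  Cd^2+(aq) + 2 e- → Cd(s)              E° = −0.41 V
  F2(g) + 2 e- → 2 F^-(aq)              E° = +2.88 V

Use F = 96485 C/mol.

−635 kJ/mol

In the reaction as written F2(g) is reduced, so the F₂/F⁻ couple is the cathode and Cd²⁺/Cd is the anode.
E°cell = +2.88 − (−0.41) = +3.29 V; balancing electrons gives n = 2.
ΔG° = −nFE°cell = −(2)(96485)(+3.29) J/mol = −635 kJ/mol.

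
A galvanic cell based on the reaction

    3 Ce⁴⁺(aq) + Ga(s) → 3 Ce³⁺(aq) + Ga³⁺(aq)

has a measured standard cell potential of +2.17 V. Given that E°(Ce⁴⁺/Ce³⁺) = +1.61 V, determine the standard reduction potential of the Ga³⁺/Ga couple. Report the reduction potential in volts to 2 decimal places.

−0.56 V

In the reaction as written the Ce⁴⁺/Ce³⁺ couple is reduced (cathode) and Ga³⁺/Ga is oxidized (anode), so E°cell = E°(Ce⁴⁺/Ce³⁺) − E°(Ga³⁺/Ga).
E°(Ga³⁺/Ga) = E°(cathode) − E°cell = +1.61 − (+2.17) = −0.56 V.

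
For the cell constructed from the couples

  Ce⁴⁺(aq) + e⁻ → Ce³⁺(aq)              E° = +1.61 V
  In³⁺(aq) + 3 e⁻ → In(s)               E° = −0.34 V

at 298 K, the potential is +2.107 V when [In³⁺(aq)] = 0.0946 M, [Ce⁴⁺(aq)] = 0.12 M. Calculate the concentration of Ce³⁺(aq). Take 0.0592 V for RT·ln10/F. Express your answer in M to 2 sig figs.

The Ce⁴⁺/Ce³⁺ couple has the larger reduction potential, so it is the cathode: E°cell = +1.61 − (−0.34) = +1.95 V and n = 3.
From the Nernst equation, log Q = n(E° − E)/0.0592 = 3·(+1.95 − (+2.107))/0.0592 = −7.956.
The balanced reaction is 3 Ce⁴⁺(aq) + In(s) → 3 Ce³⁺(aq) + In³⁺(aq), so Q = ([Ce³⁺(aq)]^3·[In³⁺(aq)]) / [Ce⁴⁺(aq)]^3.
Substituting the known concentrations and solving, log [Ce³⁺(aq)] = −3.231 and [Ce³⁺(aq)] = 0.00059 M.

0.00059 M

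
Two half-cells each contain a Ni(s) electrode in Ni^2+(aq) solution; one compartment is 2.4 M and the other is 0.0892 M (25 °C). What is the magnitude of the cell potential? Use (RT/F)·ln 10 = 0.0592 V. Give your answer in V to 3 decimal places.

For a concentration cell E°cell = 0, since both electrodes use the same couple.
The compartment with the higher Ni^2+(aq) concentration (2.4 M) acts as the cathode; ions are reduced there and produced at the dilute (0.0892 M) anode.
With n = 2, Ecell = −(0.0592/2)·log([dilute]/[conc]) = −(0.0592/2)·log(0.0892/2.4) = +0.042 V.

0.042 V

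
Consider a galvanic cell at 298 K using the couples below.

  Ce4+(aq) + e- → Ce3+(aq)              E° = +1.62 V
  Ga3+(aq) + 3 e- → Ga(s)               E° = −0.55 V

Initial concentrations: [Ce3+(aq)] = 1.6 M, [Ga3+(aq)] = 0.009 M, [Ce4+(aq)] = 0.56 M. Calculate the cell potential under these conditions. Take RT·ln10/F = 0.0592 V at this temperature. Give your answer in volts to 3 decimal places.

Since E°(Ce⁴⁺/Ce³⁺) > E°(Ga³⁺/Ga), Ce⁴⁺/Ce³⁺ serves as the cathode.
E°cell = E°cat − E°an = +1.62 − (−0.55) = +2.17 V; n = 3.
The balanced reaction is 3 Ce4+(aq) + Ga(s) → 3 Ce3+(aq) + Ga3+(aq), so Q = ([Ce3+(aq)]^3·[Ga3+(aq)]) / [Ce4+(aq)]^3 = 0.21 and log Q = −0.678.
E = E° − (0.0592/n)·log Q = +2.17 − (0.0592/3)(−0.678) = +2.183 V.

+2.183 V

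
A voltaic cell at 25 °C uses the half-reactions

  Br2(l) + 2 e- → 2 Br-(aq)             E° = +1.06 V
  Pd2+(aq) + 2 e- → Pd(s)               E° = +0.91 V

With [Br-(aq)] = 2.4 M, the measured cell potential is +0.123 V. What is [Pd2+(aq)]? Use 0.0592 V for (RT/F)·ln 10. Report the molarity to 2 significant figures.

1.4 M

With Br₂/Br⁻ at the cathode and Pd²⁺/Pd at the anode, E°cell = +1.06 − (+0.91) = +0.15 V (n = 2).
From the Nernst equation, log Q = n(E° − E)/0.0592 = 2·(+0.15 − (+0.123))/0.0592 = 0.912.
For Br2(l) + Pd(s) → 2 Br-(aq) + Pd2+(aq), the reaction quotient is Q = [Br-(aq)]^2·[Pd2+(aq)].
Solving for the unknown gives log [Pd2+(aq)] = 0.152, so [Pd2+(aq)] ≈ 1.4 M.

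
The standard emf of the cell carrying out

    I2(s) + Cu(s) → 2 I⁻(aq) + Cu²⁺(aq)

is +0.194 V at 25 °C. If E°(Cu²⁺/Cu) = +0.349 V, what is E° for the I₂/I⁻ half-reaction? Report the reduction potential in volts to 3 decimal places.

+0.543 V

In the reaction as written the I₂/I⁻ couple is reduced (cathode) and Cu²⁺/Cu is oxidized (anode), so E°cell = E°(I₂/I⁻) − E°(Cu²⁺/Cu).
E°(I₂/I⁻) = E°cell + E°(anode) = +0.194 + (+0.349) = +0.543 V.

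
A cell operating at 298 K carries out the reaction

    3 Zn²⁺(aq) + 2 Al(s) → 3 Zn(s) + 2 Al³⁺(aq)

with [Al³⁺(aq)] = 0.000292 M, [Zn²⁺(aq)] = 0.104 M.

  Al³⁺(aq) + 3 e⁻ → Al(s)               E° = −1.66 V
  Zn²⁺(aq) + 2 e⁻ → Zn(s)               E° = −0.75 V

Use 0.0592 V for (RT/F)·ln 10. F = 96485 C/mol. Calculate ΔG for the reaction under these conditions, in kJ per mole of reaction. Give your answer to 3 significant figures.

E°cell = −0.75 − (−1.66) = +0.91 V; the balanced reaction transfers n = 6 electrons.
Here Q = [Al³⁺(aq)]^2 / [Zn²⁺(aq)]^3 = 7.58×10^−5 (log Q = −4.120), giving E = +0.91 − (0.0592/6)·(−4.120) = +0.9507 V.
Finally ΔG = −nFE = −(6)(96485 C/mol)(+0.9507 V) = −550 kJ/mol.

−550 kJ/mol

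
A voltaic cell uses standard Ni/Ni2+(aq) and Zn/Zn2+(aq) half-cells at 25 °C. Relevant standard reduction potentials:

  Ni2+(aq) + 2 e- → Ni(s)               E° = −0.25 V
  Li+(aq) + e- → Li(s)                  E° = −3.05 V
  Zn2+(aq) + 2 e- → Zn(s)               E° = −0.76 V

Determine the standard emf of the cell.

+0.51 V

Of the two couples in this cell, the one with the more positive reduction potential is reduced at the cathode: here that is Ni²⁺/Ni (−0.25 V); Zn²⁺/Zn (−0.76 V) is the anode.
E°cell = E°(cathode) − E°(anode) = −0.25 − (−0.76) = +0.51 V.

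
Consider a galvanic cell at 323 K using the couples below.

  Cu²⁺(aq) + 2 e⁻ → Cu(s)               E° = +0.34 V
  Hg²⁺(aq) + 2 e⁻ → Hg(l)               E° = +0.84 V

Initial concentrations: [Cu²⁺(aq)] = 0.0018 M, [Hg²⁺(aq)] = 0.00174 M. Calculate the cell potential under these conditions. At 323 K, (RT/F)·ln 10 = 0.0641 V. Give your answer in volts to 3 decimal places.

Hg²⁺/Hg is reduced (cathode, E° = +0.84 V) and Cu²⁺/Cu is oxidized (anode).
The standard potential is +0.84 − (+0.34) = +0.50 V and the balanced reaction transfers n = 2 electrons.
The balanced reaction is Hg²⁺(aq) + Cu(s) → Hg(l) + Cu²⁺(aq), so Q = [Cu²⁺(aq)] / [Hg²⁺(aq)] = 1.03 and log Q = 0.015.
Applying E = E° − (RT ln10/nF)·log Q gives +0.50 − (0.0641/2)(0.015) = +0.500 V.

+0.500 V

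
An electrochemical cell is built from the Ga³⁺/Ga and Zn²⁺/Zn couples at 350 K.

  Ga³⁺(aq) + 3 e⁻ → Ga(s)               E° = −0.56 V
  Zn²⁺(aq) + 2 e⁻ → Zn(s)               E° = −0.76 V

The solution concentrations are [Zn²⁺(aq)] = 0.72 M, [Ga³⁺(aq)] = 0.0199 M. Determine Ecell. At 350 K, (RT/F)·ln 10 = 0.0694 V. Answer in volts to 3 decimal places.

Since E°(Ga³⁺/Ga) > E°(Zn²⁺/Zn), Ga³⁺/Ga serves as the cathode.
E°cell = E°cat − E°an = −0.56 − (−0.76) = +0.20 V; n = 6.
Balancing gives 2 Ga³⁺(aq) + 3 Zn(s) → 2 Ga(s) + 3 Zn²⁺(aq); hence Q = [Zn²⁺(aq)]^3 / [Ga³⁺(aq)]^2 = 943 (log Q = 2.974).
E = E° − (0.0694/n)·log Q = +0.20 − (0.0694/6)(2.974) = +0.166 V.

+0.166 V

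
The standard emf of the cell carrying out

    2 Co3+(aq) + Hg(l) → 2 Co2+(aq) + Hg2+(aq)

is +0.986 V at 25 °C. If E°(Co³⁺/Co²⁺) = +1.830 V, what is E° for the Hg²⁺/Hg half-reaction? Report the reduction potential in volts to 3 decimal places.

+0.844 V

In the reaction as written the Co³⁺/Co²⁺ couple is reduced (cathode) and Hg²⁺/Hg is oxidized (anode), so E°cell = E°(Co³⁺/Co²⁺) − E°(Hg²⁺/Hg).
E°(Hg²⁺/Hg) = E°(cathode) − E°cell = +1.830 − (+0.986) = +0.844 V.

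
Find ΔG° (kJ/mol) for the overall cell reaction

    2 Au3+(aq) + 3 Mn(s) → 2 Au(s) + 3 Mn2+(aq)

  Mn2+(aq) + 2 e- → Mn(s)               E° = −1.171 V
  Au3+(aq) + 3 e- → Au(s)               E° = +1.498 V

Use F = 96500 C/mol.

−1545 kJ/mol

In the reaction as written Au3+(aq) is reduced, so the Au³⁺/Au couple is the cathode and Mn²⁺/Mn is the anode.
E°cell = +1.498 − (−1.171) = +2.669 V; balancing electrons gives n = 6.
ΔG° = −nFE°cell = −(6)(96500)(+2.669) J/mol = −1545 kJ/mol.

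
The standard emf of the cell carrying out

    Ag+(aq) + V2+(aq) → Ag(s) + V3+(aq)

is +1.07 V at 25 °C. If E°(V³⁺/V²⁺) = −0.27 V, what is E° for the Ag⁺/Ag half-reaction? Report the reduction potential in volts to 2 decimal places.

+0.80 V

In the reaction as written the Ag⁺/Ag couple is reduced (cathode) and V³⁺/V²⁺ is oxidized (anode), so E°cell = E°(Ag⁺/Ag) − E°(V³⁺/V²⁺).
E°(Ag⁺/Ag) = E°cell + E°(anode) = +1.07 + (−0.27) = +0.80 V.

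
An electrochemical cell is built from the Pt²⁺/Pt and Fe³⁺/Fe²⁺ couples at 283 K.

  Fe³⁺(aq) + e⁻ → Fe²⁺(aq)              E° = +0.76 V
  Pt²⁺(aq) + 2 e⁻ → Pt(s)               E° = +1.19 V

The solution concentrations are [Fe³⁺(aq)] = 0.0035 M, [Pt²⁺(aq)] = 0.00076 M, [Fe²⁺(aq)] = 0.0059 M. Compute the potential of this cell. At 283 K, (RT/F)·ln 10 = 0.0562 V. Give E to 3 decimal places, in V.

Since E°(Pt²⁺/Pt) > E°(Fe³⁺/Fe²⁺), Pt²⁺/Pt serves as the cathode.
E°cell = E°cat − E°an = +1.19 − (+0.76) = +0.43 V; n = 2.
For the overall reaction Pt²⁺(aq) + 2 Fe²⁺(aq) → Pt(s) + 2 Fe³⁺(aq), Q = [Fe³⁺(aq)]^2 / ([Pt²⁺(aq)]·[Fe²⁺(aq)]^2) = 463, giving log Q = 2.666.
Applying E = E° − (RT ln10/nF)·log Q gives +0.43 − (0.0562/2)(2.666) = +0.355 V.

+0.355 V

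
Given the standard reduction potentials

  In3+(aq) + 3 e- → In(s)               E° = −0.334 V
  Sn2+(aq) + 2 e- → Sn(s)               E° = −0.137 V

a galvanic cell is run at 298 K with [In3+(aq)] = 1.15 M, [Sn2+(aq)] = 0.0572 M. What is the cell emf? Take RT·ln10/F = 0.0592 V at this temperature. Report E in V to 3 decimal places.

The Sn²⁺/Sn couple has the more positive E°, so it is the cathode; In³⁺/In is the anode.
The standard potential is −0.137 − (−0.334) = +0.197 V and the balanced reaction transfers n = 6 electrons.
For the overall reaction 3 Sn2+(aq) + 2 In(s) → 3 Sn(s) + 2 In3+(aq), Q = [In3+(aq)]^2 / [Sn2+(aq)]^3 = 7.07×10^3, giving log Q = 3.849.
By the Nernst equation, E = +0.197 − (0.0592/6)·(3.849) = +0.159 V.

+0.159 V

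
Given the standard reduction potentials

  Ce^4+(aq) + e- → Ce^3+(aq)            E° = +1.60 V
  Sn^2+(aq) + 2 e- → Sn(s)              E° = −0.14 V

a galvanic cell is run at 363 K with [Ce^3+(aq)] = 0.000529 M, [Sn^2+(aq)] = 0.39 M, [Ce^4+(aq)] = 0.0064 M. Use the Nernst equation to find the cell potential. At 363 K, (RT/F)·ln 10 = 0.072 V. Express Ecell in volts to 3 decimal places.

+1.833 V

Ce⁴⁺/Ce³⁺ is reduced (cathode, E° = +1.60 V) and Sn²⁺/Sn is oxidized (anode).
E°cell = +1.60 − (−0.14) = +1.74 V, with n = 2 electrons transferred.
For the overall reaction 2 Ce^4+(aq) + Sn(s) → 2 Ce^3+(aq) + Sn^2+(aq), Q = ([Ce^3+(aq)]^2·[Sn^2+(aq)]) / [Ce^4+(aq)]^2 = 0.00266, giving log Q = −2.574.
E = E° − (0.072/n)·log Q = +1.74 − (0.072/2)(−2.574) = +1.833 V.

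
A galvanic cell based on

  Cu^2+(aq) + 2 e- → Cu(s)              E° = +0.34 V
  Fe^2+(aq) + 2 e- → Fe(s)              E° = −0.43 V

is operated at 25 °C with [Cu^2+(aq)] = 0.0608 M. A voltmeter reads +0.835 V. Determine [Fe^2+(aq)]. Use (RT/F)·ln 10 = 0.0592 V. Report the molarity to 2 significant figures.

0.00039 M

With Cu²⁺/Cu at the cathode and Fe²⁺/Fe at the anode, E°cell = +0.34 − (−0.43) = +0.77 V (n = 2).
Rearranging E = E° − (0.0592/n)·log Q gives log Q = 2(+0.77 − (+0.835))/0.0592 = −2.196.
Balancing electrons gives Cu^2+(aq) + Fe(s) → Cu(s) + Fe^2+(aq); thus Q = [Fe^2+(aq)] / [Cu^2+(aq)].
Substituting the known concentrations and solving, log [Fe^2+(aq)] = −3.412 and [Fe^2+(aq)] = 0.00039 M.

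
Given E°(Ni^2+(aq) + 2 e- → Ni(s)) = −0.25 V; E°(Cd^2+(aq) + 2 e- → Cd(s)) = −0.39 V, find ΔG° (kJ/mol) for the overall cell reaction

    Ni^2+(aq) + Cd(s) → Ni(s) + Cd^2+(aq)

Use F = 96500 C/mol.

In the reaction as written Ni^2+(aq) is reduced, so the Ni²⁺/Ni couple is the cathode and Cd²⁺/Cd is the anode.
E°cell = −0.25 − (−0.39) = +0.14 V; balancing electrons gives n = 2.
ΔG° = −nFE°cell = −(2)(96500)(+0.14) J/mol = −27.0 kJ/mol.

−27.0 kJ/mol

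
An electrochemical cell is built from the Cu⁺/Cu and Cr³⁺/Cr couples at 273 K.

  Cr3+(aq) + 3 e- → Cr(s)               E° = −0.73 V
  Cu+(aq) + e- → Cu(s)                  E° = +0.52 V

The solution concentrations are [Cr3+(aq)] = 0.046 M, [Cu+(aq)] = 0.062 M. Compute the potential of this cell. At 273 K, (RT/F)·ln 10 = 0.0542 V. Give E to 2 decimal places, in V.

Cu⁺/Cu is reduced (cathode, E° = +0.52 V) and Cr³⁺/Cr is oxidized (anode).
E°cell = E°cat − E°an = +0.52 − (−0.73) = +1.25 V; n = 3.
The balanced reaction is 3 Cu+(aq) + Cr(s) → 3 Cu(s) + Cr3+(aq), so Q = [Cr3+(aq)] / [Cu+(aq)]^3 = 193 and log Q = 2.286.
By the Nernst equation, E = +1.25 − (0.0542/3)·(2.286) = +1.21 V.

+1.21 V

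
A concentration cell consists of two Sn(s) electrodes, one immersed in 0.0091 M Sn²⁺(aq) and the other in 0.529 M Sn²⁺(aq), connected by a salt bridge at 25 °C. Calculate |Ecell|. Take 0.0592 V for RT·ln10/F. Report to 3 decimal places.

For a concentration cell E°cell = 0, since both electrodes use the same couple.
The compartment with the higher Sn²⁺(aq) concentration (0.529 M) acts as the cathode; ions are reduced there and produced at the dilute (0.0091 M) anode.
With n = 2, Ecell = −(0.0592/2)·log([dilute]/[conc]) = −(0.0592/2)·log(0.0091/0.529) = +0.052 V.

0.052 V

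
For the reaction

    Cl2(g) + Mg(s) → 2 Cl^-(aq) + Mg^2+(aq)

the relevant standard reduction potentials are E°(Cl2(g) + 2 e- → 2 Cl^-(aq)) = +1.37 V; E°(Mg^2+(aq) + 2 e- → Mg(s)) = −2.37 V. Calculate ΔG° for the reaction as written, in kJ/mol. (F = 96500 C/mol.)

−722 kJ/mol

In the reaction as written Cl2(g) is reduced, so the Cl₂/Cl⁻ couple is the cathode and Mg²⁺/Mg is the anode.
E°cell = +1.37 − (−2.37) = +3.74 V; balancing electrons gives n = 2.
ΔG° = −nFE°cell = −(2)(96500)(+3.74) J/mol = −722 kJ/mol.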